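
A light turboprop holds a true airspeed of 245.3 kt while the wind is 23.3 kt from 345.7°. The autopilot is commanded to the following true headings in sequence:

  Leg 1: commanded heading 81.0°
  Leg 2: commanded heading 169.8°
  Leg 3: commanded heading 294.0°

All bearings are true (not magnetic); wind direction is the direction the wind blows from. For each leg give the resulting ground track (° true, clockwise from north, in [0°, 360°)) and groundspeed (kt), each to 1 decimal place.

Leg 1: heading 81.0°; drift +5.4° → track 86.4°, groundspeed 248.5 kt
Leg 2: heading 169.8°; drift -0.4° → track 169.4°, groundspeed 268.5 kt
Leg 3: heading 294.0°; drift -4.5° → track 289.5°, groundspeed 231.6 kt

Leg 1: track=86.4°, groundspeed=248.5 kt
Leg 2: track=169.4°, groundspeed=268.5 kt
Leg 3: track=289.5°, groundspeed=231.6 kt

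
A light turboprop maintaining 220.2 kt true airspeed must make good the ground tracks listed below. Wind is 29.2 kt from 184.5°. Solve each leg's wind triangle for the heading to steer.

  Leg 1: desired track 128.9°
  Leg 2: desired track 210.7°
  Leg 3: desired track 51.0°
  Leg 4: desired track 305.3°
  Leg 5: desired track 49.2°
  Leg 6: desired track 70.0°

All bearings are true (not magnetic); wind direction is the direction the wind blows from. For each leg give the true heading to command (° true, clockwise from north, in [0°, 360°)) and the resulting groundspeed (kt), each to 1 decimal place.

Leg 1: heading=135.2°, groundspeed=202.4 kt
Leg 2: heading=207.3°, groundspeed=193.6 kt
Leg 3: heading=56.5°, groundspeed=239.3 kt
Leg 4: heading=298.8°, groundspeed=233.7 kt
Leg 5: heading=54.6°, groundspeed=240.0 kt
Leg 6: heading=76.9°, groundspeed=230.7 kt

Leg 1: desired track 128.9°; wind correction +6.3° → command heading 135.2°, groundspeed 202.4 kt
Leg 2: desired track 210.7°; wind correction -3.4° → command heading 207.3°, groundspeed 193.6 kt
Leg 3: desired track 51.0°; wind correction +5.5° → command heading 56.5°, groundspeed 239.3 kt
Leg 4: desired track 305.3°; wind correction -6.5° → command heading 298.8°, groundspeed 233.7 kt
Leg 5: desired track 49.2°; wind correction +5.4° → command heading 54.6°, groundspeed 240.0 kt
Leg 6: desired track 70.0°; wind correction +6.9° → command heading 76.9°, groundspeed 230.7 kt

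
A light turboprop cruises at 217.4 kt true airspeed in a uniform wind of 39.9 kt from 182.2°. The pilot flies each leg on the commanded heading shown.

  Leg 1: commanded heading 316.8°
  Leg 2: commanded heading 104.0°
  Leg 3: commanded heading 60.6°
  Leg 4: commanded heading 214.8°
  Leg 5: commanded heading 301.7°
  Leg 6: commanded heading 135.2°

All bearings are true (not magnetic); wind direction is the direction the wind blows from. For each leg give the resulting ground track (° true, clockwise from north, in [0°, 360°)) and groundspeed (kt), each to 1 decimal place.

Leg 1: heading 316.8°; drift +6.6° → track 323.4°, groundspeed 247.1 kt
Leg 2: heading 104.0°; drift -10.6° → track 93.4°, groundspeed 212.9 kt
Leg 3: heading 60.6°; drift -8.1° → track 52.5°, groundspeed 240.7 kt
Leg 4: heading 214.8°; drift +6.7° → track 221.5°, groundspeed 185.0 kt
Leg 5: heading 301.7°; drift +8.3° → track 310.0°, groundspeed 239.6 kt
Leg 6: heading 135.2°; drift -8.7° → track 126.5°, groundspeed 192.4 kt

Leg 1: track=323.4°, groundspeed=247.1 kt
Leg 2: track=93.4°, groundspeed=212.9 kt
Leg 3: track=52.5°, groundspeed=240.7 kt
Leg 4: track=221.5°, groundspeed=185.0 kt
Leg 5: track=310.0°, groundspeed=239.6 kt
Leg 6: track=126.5°, groundspeed=192.4 kt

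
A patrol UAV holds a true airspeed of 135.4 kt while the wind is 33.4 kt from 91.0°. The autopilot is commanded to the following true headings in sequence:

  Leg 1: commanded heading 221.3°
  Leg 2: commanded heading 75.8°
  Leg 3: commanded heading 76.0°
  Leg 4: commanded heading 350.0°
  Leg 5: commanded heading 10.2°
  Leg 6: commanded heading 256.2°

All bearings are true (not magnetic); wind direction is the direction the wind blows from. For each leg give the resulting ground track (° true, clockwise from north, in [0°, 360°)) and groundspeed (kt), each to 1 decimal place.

Leg 1: track=230.5°, groundspeed=159.1 kt
Leg 2: track=70.9°, groundspeed=103.5 kt
Leg 3: track=71.2°, groundspeed=103.5 kt
Leg 4: track=337.0°, groundspeed=145.5 kt
Leg 5: track=356.0°, groundspeed=134.2 kt
Leg 6: track=259.1°, groundspeed=167.9 kt

Leg 1: heading 221.3°; drift +9.2° → track 230.5°, groundspeed 159.1 kt
Leg 2: heading 75.8°; drift -4.9° → track 70.9°, groundspeed 103.5 kt
Leg 3: heading 76.0°; drift -4.8° → track 71.2°, groundspeed 103.5 kt
Leg 4: heading 350.0°; drift -13.0° → track 337.0°, groundspeed 145.5 kt
Leg 5: heading 10.2°; drift -14.2° → track 356.0°, groundspeed 134.2 kt
Leg 6: heading 256.2°; drift +2.9° → track 259.1°, groundspeed 167.9 kt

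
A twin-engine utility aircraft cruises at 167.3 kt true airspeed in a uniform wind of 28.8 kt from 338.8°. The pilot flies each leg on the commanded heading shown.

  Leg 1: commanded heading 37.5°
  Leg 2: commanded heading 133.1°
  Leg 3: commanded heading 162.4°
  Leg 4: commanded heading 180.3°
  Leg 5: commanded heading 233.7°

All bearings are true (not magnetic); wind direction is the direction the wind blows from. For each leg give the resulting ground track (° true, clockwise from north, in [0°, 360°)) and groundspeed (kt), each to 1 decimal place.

Leg 1: heading 37.5°; drift +9.2° → track 46.7°, groundspeed 154.3 kt
Leg 2: heading 133.1°; drift +3.7° → track 136.8°, groundspeed 193.7 kt
Leg 3: heading 162.4°; drift -0.5° → track 161.9°, groundspeed 196.1 kt
Leg 4: heading 180.3°; drift -3.1° → track 177.2°, groundspeed 194.4 kt
Leg 5: heading 233.7°; drift -9.0° → track 224.7°, groundspeed 177.0 kt

Leg 1: track=46.7°, groundspeed=154.3 kt
Leg 2: track=136.8°, groundspeed=193.7 kt
Leg 3: track=161.9°, groundspeed=196.1 kt
Leg 4: track=177.2°, groundspeed=194.4 kt
Leg 5: track=224.7°, groundspeed=177.0 kt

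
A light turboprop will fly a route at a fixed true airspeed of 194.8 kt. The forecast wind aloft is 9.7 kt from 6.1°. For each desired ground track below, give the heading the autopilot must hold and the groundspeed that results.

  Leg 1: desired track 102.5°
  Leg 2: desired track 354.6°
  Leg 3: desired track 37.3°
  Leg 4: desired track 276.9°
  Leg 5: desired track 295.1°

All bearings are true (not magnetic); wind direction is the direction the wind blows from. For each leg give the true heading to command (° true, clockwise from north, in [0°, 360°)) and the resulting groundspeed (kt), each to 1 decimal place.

Leg 1: desired track 102.5°; wind correction -2.8° → command heading 99.7°, groundspeed 195.6 kt
Leg 2: desired track 354.6°; wind correction +0.6° → command heading 355.2°, groundspeed 185.3 kt
Leg 3: desired track 37.3°; wind correction -1.5° → command heading 35.8°, groundspeed 186.4 kt
Leg 4: desired track 276.9°; wind correction +2.9° → command heading 279.8°, groundspeed 194.4 kt
Leg 5: desired track 295.1°; wind correction +2.7° → command heading 297.8°, groundspeed 191.4 kt

Leg 1: heading=99.7°, groundspeed=195.6 kt
Leg 2: heading=355.2°, groundspeed=185.3 kt
Leg 3: heading=35.8°, groundspeed=186.4 kt
Leg 4: heading=279.8°, groundspeed=194.4 kt
Leg 5: heading=297.8°, groundspeed=191.4 kt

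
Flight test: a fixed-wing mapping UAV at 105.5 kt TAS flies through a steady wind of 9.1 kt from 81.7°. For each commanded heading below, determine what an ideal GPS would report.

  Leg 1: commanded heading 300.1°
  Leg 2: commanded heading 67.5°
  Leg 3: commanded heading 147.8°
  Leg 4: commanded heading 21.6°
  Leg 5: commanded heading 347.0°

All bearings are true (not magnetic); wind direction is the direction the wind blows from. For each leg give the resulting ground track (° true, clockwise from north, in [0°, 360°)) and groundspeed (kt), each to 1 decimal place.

Leg 1: track=297.2°, groundspeed=112.8 kt
Leg 2: track=66.2°, groundspeed=96.7 kt
Leg 3: track=152.5°, groundspeed=102.2 kt
Leg 4: track=17.1°, groundspeed=101.3 kt
Leg 5: track=342.1°, groundspeed=106.6 kt

Leg 1: heading 300.1°; drift -2.9° → track 297.2°, groundspeed 112.8 kt
Leg 2: heading 67.5°; drift -1.3° → track 66.2°, groundspeed 96.7 kt
Leg 3: heading 147.8°; drift +4.7° → track 152.5°, groundspeed 102.2 kt
Leg 4: heading 21.6°; drift -4.5° → track 17.1°, groundspeed 101.3 kt
Leg 5: heading 347.0°; drift -4.9° → track 342.1°, groundspeed 106.6 kt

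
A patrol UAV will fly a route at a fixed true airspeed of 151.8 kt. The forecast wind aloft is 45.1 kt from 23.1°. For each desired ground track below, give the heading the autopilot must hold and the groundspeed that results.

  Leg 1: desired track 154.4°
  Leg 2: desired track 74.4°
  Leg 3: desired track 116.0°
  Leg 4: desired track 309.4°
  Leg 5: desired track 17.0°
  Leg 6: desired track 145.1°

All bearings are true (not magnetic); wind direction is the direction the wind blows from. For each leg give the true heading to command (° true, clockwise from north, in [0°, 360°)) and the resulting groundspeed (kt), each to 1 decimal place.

Leg 1: desired track 154.4°; wind correction -12.9° → command heading 141.5°, groundspeed 177.7 kt
Leg 2: desired track 74.4°; wind correction -13.4° → command heading 61.0°, groundspeed 119.5 kt
Leg 3: desired track 116.0°; wind correction -17.3° → command heading 98.7°, groundspeed 147.2 kt
Leg 4: desired track 309.4°; wind correction +16.6° → command heading 326.0°, groundspeed 132.8 kt
Leg 5: desired track 17.0°; wind correction +1.8° → command heading 18.8°, groundspeed 106.9 kt
Leg 6: desired track 145.1°; wind correction -14.6° → command heading 130.5°, groundspeed 170.8 kt

Leg 1: heading=141.5°, groundspeed=177.7 kt
Leg 2: heading=61.0°, groundspeed=119.5 kt
Leg 3: heading=98.7°, groundspeed=147.2 kt
Leg 4: heading=326.0°, groundspeed=132.8 kt
Leg 5: heading=18.8°, groundspeed=106.9 kt
Leg 6: heading=130.5°, groundspeed=170.8 kt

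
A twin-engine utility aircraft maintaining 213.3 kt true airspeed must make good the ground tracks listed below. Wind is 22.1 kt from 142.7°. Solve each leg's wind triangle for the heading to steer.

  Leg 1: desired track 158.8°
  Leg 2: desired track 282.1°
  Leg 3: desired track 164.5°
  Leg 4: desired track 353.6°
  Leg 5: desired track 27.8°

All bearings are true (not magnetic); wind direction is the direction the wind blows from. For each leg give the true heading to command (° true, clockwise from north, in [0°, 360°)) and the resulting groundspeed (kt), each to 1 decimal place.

Leg 1: desired track 158.8°; wind correction -1.6° → command heading 157.2°, groundspeed 192.0 kt
Leg 2: desired track 282.1°; wind correction -3.9° → command heading 278.2°, groundspeed 229.6 kt
Leg 3: desired track 164.5°; wind correction -2.2° → command heading 162.3°, groundspeed 192.6 kt
Leg 4: desired track 353.6°; wind correction +3.1° → command heading 356.7°, groundspeed 232.0 kt
Leg 5: desired track 27.8°; wind correction +5.4° → command heading 33.2°, groundspeed 221.7 kt

Leg 1: heading=157.2°, groundspeed=192.0 kt
Leg 2: heading=278.2°, groundspeed=229.6 kt
Leg 3: heading=162.3°, groundspeed=192.6 kt
Leg 4: heading=356.7°, groundspeed=232.0 kt
Leg 5: heading=33.2°, groundspeed=221.7 kt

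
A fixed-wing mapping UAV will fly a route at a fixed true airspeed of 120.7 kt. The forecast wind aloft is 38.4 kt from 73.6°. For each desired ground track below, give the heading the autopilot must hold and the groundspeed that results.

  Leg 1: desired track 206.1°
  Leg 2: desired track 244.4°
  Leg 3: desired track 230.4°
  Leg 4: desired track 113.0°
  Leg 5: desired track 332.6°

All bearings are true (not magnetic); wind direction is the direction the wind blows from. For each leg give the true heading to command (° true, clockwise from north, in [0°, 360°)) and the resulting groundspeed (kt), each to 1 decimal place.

Leg 1: heading=192.5°, groundspeed=143.3 kt
Leg 2: heading=241.5°, groundspeed=158.4 kt
Leg 3: heading=223.2°, groundspeed=155.0 kt
Leg 4: heading=101.3°, groundspeed=88.5 kt
Leg 5: heading=350.8°, groundspeed=122.0 kt

Leg 1: desired track 206.1°; wind correction -13.6° → command heading 192.5°, groundspeed 143.3 kt
Leg 2: desired track 244.4°; wind correction -2.9° → command heading 241.5°, groundspeed 158.4 kt
Leg 3: desired track 230.4°; wind correction -7.2° → command heading 223.2°, groundspeed 155.0 kt
Leg 4: desired track 113.0°; wind correction -11.7° → command heading 101.3°, groundspeed 88.5 kt
Leg 5: desired track 332.6°; wind correction +18.2° → command heading 350.8°, groundspeed 122.0 kt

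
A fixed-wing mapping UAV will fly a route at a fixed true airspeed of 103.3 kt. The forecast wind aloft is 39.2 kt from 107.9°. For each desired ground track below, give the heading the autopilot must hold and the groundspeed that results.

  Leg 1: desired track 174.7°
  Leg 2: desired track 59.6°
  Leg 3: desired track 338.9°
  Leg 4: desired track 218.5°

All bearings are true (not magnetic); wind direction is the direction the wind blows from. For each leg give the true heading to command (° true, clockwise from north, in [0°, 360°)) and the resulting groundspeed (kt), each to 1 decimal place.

Leg 1: desired track 174.7°; wind correction -20.4° → command heading 154.3°, groundspeed 81.4 kt
Leg 2: desired track 59.6°; wind correction +16.5° → command heading 76.1°, groundspeed 73.0 kt
Leg 3: desired track 338.9°; wind correction +17.2° → command heading 356.1°, groundspeed 123.4 kt
Leg 4: desired track 218.5°; wind correction -20.8° → command heading 197.7°, groundspeed 110.4 kt

Leg 1: heading=154.3°, groundspeed=81.4 kt
Leg 2: heading=76.1°, groundspeed=73.0 kt
Leg 3: heading=356.1°, groundspeed=123.4 kt
Leg 4: heading=197.7°, groundspeed=110.4 kt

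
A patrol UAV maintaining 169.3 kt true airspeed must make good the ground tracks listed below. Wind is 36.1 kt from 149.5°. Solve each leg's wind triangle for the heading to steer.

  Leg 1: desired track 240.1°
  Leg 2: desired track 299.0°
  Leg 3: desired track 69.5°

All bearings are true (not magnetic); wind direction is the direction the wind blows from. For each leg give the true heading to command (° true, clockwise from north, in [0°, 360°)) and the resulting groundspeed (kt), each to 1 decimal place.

Leg 1: desired track 240.1°; wind correction -12.3° → command heading 227.8°, groundspeed 165.8 kt
Leg 2: desired track 299.0°; wind correction -6.2° → command heading 292.8°, groundspeed 199.4 kt
Leg 3: desired track 69.5°; wind correction +12.1° → command heading 81.6°, groundspeed 159.3 kt

Leg 1: heading=227.8°, groundspeed=165.8 kt
Leg 2: heading=292.8°, groundspeed=199.4 kt
Leg 3: heading=81.6°, groundspeed=159.3 kt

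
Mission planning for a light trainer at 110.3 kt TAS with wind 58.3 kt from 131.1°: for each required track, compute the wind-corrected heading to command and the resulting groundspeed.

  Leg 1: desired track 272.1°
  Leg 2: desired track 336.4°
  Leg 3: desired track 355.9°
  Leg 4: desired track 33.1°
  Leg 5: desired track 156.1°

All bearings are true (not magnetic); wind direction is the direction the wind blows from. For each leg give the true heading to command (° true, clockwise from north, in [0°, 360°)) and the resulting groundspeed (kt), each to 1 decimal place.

Leg 1: desired track 272.1°; wind correction -19.4° → command heading 252.7°, groundspeed 149.3 kt
Leg 2: desired track 336.4°; wind correction +13.1° → command heading 349.5°, groundspeed 160.2 kt
Leg 3: desired track 355.9°; wind correction +21.9° → command heading 17.8°, groundspeed 143.7 kt
Leg 4: desired track 33.1°; wind correction +31.6° → command heading 64.7°, groundspeed 102.1 kt
Leg 5: desired track 156.1°; wind correction -12.9° → command heading 143.2°, groundspeed 54.7 kt

Leg 1: heading=252.7°, groundspeed=149.3 kt
Leg 2: heading=349.5°, groundspeed=160.2 kt
Leg 3: heading=17.8°, groundspeed=143.7 kt
Leg 4: heading=64.7°, groundspeed=102.1 kt
Leg 5: heading=143.2°, groundspeed=54.7 kt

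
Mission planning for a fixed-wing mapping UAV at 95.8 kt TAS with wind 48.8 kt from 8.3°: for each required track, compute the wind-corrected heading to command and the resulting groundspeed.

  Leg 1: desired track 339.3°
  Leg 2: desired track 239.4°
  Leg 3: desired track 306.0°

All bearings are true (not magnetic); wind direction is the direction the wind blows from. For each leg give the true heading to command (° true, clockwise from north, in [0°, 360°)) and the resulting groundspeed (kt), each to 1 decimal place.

Leg 1: desired track 339.3°; wind correction +14.3° → command heading 353.6°, groundspeed 50.2 kt
Leg 2: desired track 239.4°; wind correction +23.4° → command heading 262.8°, groundspeed 118.6 kt
Leg 3: desired track 306.0°; wind correction +26.8° → command heading 332.8°, groundspeed 62.8 kt

Leg 1: heading=353.6°, groundspeed=50.2 kt
Leg 2: heading=262.8°, groundspeed=118.6 kt
Leg 3: heading=332.8°, groundspeed=62.8 kt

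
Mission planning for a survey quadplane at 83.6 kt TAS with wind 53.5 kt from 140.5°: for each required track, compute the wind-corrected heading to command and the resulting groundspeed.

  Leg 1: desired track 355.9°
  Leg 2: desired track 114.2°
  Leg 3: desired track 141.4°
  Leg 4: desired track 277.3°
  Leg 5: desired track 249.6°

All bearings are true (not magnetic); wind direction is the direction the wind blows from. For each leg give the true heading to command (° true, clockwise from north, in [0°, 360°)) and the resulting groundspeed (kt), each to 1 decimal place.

Leg 1: heading=17.7°, groundspeed=121.3 kt
Leg 2: heading=130.7°, groundspeed=32.2 kt
Leg 3: heading=140.8°, groundspeed=30.1 kt
Leg 4: heading=251.3°, groundspeed=114.2 kt
Leg 5: heading=212.4°, groundspeed=84.1 kt

Leg 1: desired track 355.9°; wind correction +21.8° → command heading 17.7°, groundspeed 121.3 kt
Leg 2: desired track 114.2°; wind correction +16.5° → command heading 130.7°, groundspeed 32.2 kt
Leg 3: desired track 141.4°; wind correction -0.6° → command heading 140.8°, groundspeed 30.1 kt
Leg 4: desired track 277.3°; wind correction -26.0° → command heading 251.3°, groundspeed 114.2 kt
Leg 5: desired track 249.6°; wind correction -37.2° → command heading 212.4°, groundspeed 84.1 kt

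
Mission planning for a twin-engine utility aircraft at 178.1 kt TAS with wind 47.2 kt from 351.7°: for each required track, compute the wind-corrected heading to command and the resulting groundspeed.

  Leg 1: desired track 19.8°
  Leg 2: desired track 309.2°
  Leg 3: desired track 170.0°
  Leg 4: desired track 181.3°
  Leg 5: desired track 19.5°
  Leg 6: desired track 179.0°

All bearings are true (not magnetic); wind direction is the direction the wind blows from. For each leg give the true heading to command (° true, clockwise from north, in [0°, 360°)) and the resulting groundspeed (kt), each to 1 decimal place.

Leg 1: heading=12.6°, groundspeed=135.1 kt
Leg 2: heading=319.5°, groundspeed=140.4 kt
Leg 3: heading=169.5°, groundspeed=225.3 kt
Leg 4: heading=183.8°, groundspeed=224.5 kt
Leg 5: heading=12.4°, groundspeed=135.0 kt
Leg 6: heading=180.9°, groundspeed=224.8 kt

Leg 1: desired track 19.8°; wind correction -7.2° → command heading 12.6°, groundspeed 135.1 kt
Leg 2: desired track 309.2°; wind correction +10.3° → command heading 319.5°, groundspeed 140.4 kt
Leg 3: desired track 170.0°; wind correction -0.5° → command heading 169.5°, groundspeed 225.3 kt
Leg 4: desired track 181.3°; wind correction +2.5° → command heading 183.8°, groundspeed 224.5 kt
Leg 5: desired track 19.5°; wind correction -7.1° → command heading 12.4°, groundspeed 135.0 kt
Leg 6: desired track 179.0°; wind correction +1.9° → command heading 180.9°, groundspeed 224.8 kt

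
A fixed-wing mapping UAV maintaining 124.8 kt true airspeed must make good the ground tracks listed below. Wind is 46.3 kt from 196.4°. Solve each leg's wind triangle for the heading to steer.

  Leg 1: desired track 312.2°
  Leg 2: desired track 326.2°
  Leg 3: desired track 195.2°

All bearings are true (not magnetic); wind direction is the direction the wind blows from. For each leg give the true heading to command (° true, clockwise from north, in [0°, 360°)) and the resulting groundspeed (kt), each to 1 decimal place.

Leg 1: desired track 312.2°; wind correction -19.5° → command heading 292.7°, groundspeed 137.8 kt
Leg 2: desired track 326.2°; wind correction -16.6° → command heading 309.6°, groundspeed 149.3 kt
Leg 3: desired track 195.2°; wind correction +0.4° → command heading 195.6°, groundspeed 78.5 kt

Leg 1: heading=292.7°, groundspeed=137.8 kt
Leg 2: heading=309.6°, groundspeed=149.3 kt
Leg 3: heading=195.6°, groundspeed=78.5 kt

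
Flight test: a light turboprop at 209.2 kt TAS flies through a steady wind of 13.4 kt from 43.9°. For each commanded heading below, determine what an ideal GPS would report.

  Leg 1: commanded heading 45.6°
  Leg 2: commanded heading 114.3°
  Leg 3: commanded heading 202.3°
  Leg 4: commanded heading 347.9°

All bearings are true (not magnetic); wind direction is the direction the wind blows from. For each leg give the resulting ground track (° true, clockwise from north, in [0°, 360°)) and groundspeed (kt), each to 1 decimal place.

Leg 1: track=45.7°, groundspeed=195.8 kt
Leg 2: track=117.8°, groundspeed=205.1 kt
Leg 3: track=203.6°, groundspeed=221.7 kt
Leg 4: track=344.7°, groundspeed=202.0 kt

Leg 1: heading 45.6°; drift +0.1° → track 45.7°, groundspeed 195.8 kt
Leg 2: heading 114.3°; drift +3.5° → track 117.8°, groundspeed 205.1 kt
Leg 3: heading 202.3°; drift +1.3° → track 203.6°, groundspeed 221.7 kt
Leg 4: heading 347.9°; drift -3.2° → track 344.7°, groundspeed 202.0 kt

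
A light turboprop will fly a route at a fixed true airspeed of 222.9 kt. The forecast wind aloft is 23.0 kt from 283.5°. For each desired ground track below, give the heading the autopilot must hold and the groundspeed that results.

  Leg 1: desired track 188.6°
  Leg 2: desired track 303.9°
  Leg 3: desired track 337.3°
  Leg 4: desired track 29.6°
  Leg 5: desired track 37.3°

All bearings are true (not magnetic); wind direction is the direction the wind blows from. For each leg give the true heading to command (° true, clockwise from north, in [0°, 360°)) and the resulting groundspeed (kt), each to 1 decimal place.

Leg 1: desired track 188.6°; wind correction +5.9° → command heading 194.5°, groundspeed 223.7 kt
Leg 2: desired track 303.9°; wind correction -2.1° → command heading 301.8°, groundspeed 201.2 kt
Leg 3: desired track 337.3°; wind correction -4.8° → command heading 332.5°, groundspeed 208.5 kt
Leg 4: desired track 29.6°; wind correction -5.7° → command heading 23.9°, groundspeed 228.2 kt
Leg 5: desired track 37.3°; wind correction -5.4° → command heading 31.9°, groundspeed 231.2 kt

Leg 1: heading=194.5°, groundspeed=223.7 kt
Leg 2: heading=301.8°, groundspeed=201.2 kt
Leg 3: heading=332.5°, groundspeed=208.5 kt
Leg 4: heading=23.9°, groundspeed=228.2 kt
Leg 5: heading=31.9°, groundspeed=231.2 kt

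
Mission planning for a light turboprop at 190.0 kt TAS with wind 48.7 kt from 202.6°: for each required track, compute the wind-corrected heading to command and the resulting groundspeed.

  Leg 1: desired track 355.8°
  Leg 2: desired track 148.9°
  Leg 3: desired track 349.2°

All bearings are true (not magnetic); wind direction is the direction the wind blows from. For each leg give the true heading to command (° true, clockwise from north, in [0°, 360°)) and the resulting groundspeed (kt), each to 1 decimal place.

Leg 1: desired track 355.8°; wind correction -6.6° → command heading 349.2°, groundspeed 232.2 kt
Leg 2: desired track 148.9°; wind correction +11.9° → command heading 160.8°, groundspeed 157.1 kt
Leg 3: desired track 349.2°; wind correction -8.1° → command heading 341.1°, groundspeed 228.8 kt

Leg 1: heading=349.2°, groundspeed=232.2 kt
Leg 2: heading=160.8°, groundspeed=157.1 kt
Leg 3: heading=341.1°, groundspeed=228.8 kt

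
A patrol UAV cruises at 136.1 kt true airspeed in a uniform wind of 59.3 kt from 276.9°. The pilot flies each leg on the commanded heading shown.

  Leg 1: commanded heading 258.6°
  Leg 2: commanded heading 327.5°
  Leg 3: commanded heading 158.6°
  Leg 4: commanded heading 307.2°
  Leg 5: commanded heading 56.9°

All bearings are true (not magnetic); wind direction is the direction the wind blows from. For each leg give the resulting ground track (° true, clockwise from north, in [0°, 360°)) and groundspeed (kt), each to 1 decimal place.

Leg 1: track=245.5°, groundspeed=81.9 kt
Leg 2: track=352.5°, groundspeed=108.6 kt
Leg 3: track=141.0°, groundspeed=172.3 kt
Leg 4: track=326.6°, groundspeed=90.0 kt
Leg 5: track=68.8°, groundspeed=185.5 kt

Leg 1: heading 258.6°; drift -13.1° → track 245.5°, groundspeed 81.9 kt
Leg 2: heading 327.5°; drift +25.0° → track 352.5°, groundspeed 108.6 kt
Leg 3: heading 158.6°; drift -17.6° → track 141.0°, groundspeed 172.3 kt
Leg 4: heading 307.2°; drift +19.4° → track 326.6°, groundspeed 90.0 kt
Leg 5: heading 56.9°; drift +11.9° → track 68.8°, groundspeed 185.5 kt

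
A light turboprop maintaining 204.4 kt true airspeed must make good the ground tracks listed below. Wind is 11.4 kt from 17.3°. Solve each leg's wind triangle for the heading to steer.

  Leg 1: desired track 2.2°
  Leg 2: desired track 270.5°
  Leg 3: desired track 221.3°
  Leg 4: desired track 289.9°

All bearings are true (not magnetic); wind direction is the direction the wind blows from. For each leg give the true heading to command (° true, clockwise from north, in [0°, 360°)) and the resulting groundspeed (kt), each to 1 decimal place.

Leg 1: desired track 2.2°; wind correction +0.8° → command heading 3.0°, groundspeed 193.4 kt
Leg 2: desired track 270.5°; wind correction +3.1° → command heading 273.6°, groundspeed 207.4 kt
Leg 3: desired track 221.3°; wind correction +1.3° → command heading 222.6°, groundspeed 214.8 kt
Leg 4: desired track 289.9°; wind correction +3.2° → command heading 293.1°, groundspeed 203.6 kt

Leg 1: heading=3.0°, groundspeed=193.4 kt
Leg 2: heading=273.6°, groundspeed=207.4 kt
Leg 3: heading=222.6°, groundspeed=214.8 kt
Leg 4: heading=293.1°, groundspeed=203.6 kt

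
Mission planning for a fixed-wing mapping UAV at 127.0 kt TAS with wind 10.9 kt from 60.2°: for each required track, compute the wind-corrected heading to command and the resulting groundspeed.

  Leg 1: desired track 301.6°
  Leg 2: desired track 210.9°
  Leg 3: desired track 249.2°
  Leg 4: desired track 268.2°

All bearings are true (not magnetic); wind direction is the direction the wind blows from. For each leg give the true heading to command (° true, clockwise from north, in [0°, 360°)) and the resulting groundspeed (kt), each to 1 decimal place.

Leg 1: heading=305.9°, groundspeed=131.9 kt
Leg 2: heading=208.5°, groundspeed=136.4 kt
Leg 3: heading=250.0°, groundspeed=137.8 kt
Leg 4: heading=270.5°, groundspeed=136.5 kt

Leg 1: desired track 301.6°; wind correction +4.3° → command heading 305.9°, groundspeed 131.9 kt
Leg 2: desired track 210.9°; wind correction -2.4° → command heading 208.5°, groundspeed 136.4 kt
Leg 3: desired track 249.2°; wind correction +0.8° → command heading 250.0°, groundspeed 137.8 kt
Leg 4: desired track 268.2°; wind correction +2.3° → command heading 270.5°, groundspeed 136.5 kt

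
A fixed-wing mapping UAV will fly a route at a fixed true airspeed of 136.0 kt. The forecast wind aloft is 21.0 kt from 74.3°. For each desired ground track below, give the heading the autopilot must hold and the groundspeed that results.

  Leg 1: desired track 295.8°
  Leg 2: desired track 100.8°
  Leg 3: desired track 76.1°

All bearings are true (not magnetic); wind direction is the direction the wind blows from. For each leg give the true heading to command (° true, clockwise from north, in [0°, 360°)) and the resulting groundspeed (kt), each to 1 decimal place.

Leg 1: heading=301.7°, groundspeed=151.0 kt
Leg 2: heading=96.8°, groundspeed=116.9 kt
Leg 3: heading=75.8°, groundspeed=115.0 kt

Leg 1: desired track 295.8°; wind correction +5.9° → command heading 301.7°, groundspeed 151.0 kt
Leg 2: desired track 100.8°; wind correction -4.0° → command heading 96.8°, groundspeed 116.9 kt
Leg 3: desired track 76.1°; wind correction -0.3° → command heading 75.8°, groundspeed 115.0 kt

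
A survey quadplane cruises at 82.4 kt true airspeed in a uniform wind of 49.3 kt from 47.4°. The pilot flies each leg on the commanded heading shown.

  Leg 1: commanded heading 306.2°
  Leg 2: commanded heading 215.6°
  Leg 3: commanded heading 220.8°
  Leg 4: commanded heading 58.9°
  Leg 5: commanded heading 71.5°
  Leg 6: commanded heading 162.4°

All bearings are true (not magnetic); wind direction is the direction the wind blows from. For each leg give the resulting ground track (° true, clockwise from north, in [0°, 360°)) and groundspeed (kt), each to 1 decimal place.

Leg 1: heading 306.2°; drift -27.7° → track 278.5°, groundspeed 103.9 kt
Leg 2: heading 215.6°; drift +4.4° → track 220.0°, groundspeed 131.0 kt
Leg 3: heading 220.8°; drift +2.5° → track 223.3°, groundspeed 131.5 kt
Leg 4: heading 58.9°; drift +16.1° → track 75.0°, groundspeed 35.5 kt
Leg 5: heading 71.5°; drift +28.3° → track 99.8°, groundspeed 42.5 kt
Leg 6: heading 162.4°; drift +23.4° → track 185.8°, groundspeed 112.5 kt

Leg 1: track=278.5°, groundspeed=103.9 kt
Leg 2: track=220.0°, groundspeed=131.0 kt
Leg 3: track=223.3°, groundspeed=131.5 kt
Leg 4: track=75.0°, groundspeed=35.5 kt
Leg 5: track=99.8°, groundspeed=42.5 kt
Leg 6: track=185.8°, groundspeed=112.5 kt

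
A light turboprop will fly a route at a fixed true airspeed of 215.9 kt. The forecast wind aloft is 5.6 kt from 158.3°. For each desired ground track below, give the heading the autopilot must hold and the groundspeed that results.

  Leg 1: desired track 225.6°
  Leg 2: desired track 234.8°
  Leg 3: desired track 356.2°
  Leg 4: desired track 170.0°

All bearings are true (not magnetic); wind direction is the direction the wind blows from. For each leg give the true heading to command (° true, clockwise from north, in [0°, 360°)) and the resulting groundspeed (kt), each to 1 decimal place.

Leg 1: desired track 225.6°; wind correction -1.4° → command heading 224.2°, groundspeed 213.7 kt
Leg 2: desired track 234.8°; wind correction -1.4° → command heading 233.4°, groundspeed 214.5 kt
Leg 3: desired track 356.2°; wind correction +0.5° → command heading 356.7°, groundspeed 221.2 kt
Leg 4: desired track 170.0°; wind correction -0.3° → command heading 169.7°, groundspeed 210.4 kt

Leg 1: heading=224.2°, groundspeed=213.7 kt
Leg 2: heading=233.4°, groundspeed=214.5 kt
Leg 3: heading=356.7°, groundspeed=221.2 kt
Leg 4: heading=169.7°, groundspeed=210.4 kt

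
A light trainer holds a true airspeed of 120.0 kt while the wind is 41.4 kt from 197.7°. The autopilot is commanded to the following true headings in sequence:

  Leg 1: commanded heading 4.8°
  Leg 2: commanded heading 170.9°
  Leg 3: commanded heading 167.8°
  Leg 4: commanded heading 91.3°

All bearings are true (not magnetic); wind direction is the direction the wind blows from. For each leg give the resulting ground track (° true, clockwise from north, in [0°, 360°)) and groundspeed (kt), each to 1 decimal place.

Leg 1: track=8.1°, groundspeed=160.6 kt
Leg 2: track=158.2°, groundspeed=85.1 kt
Leg 3: track=154.0°, groundspeed=86.6 kt
Leg 4: track=74.5°, groundspeed=137.5 kt

Leg 1: heading 4.8°; drift +3.3° → track 8.1°, groundspeed 160.6 kt
Leg 2: heading 170.9°; drift -12.7° → track 158.2°, groundspeed 85.1 kt
Leg 3: heading 167.8°; drift -13.8° → track 154.0°, groundspeed 86.6 kt
Leg 4: heading 91.3°; drift -16.8° → track 74.5°, groundspeed 137.5 kt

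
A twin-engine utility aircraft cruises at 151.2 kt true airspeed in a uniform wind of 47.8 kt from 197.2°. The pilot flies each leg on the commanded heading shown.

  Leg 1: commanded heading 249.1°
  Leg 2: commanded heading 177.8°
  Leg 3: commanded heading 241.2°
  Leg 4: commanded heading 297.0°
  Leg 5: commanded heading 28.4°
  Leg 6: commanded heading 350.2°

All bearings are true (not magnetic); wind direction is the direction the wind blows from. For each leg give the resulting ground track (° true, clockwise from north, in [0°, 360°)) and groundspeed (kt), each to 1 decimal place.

Leg 1: track=266.3°, groundspeed=127.4 kt
Leg 2: track=169.3°, groundspeed=107.3 kt
Leg 3: track=257.1°, groundspeed=121.4 kt
Leg 4: track=313.5°, groundspeed=166.2 kt
Leg 5: track=25.7°, groundspeed=198.3 kt
Leg 6: track=356.6°, groundspeed=195.0 kt

Leg 1: heading 249.1°; drift +17.2° → track 266.3°, groundspeed 127.4 kt
Leg 2: heading 177.8°; drift -8.5° → track 169.3°, groundspeed 107.3 kt
Leg 3: heading 241.2°; drift +15.9° → track 257.1°, groundspeed 121.4 kt
Leg 4: heading 297.0°; drift +16.5° → track 313.5°, groundspeed 166.2 kt
Leg 5: heading 28.4°; drift -2.7° → track 25.7°, groundspeed 198.3 kt
Leg 6: heading 350.2°; drift +6.4° → track 356.6°, groundspeed 195.0 kt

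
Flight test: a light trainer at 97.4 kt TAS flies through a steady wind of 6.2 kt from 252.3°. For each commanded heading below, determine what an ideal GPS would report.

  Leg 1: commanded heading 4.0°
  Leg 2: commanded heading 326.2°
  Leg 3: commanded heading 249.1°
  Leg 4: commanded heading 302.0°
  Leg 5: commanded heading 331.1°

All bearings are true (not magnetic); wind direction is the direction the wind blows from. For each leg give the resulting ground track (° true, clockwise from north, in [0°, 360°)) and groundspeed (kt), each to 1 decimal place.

Leg 1: heading 4.0°; drift +3.3° → track 7.3°, groundspeed 99.9 kt
Leg 2: heading 326.2°; drift +3.6° → track 329.8°, groundspeed 95.9 kt
Leg 3: heading 249.1°; drift -0.2° → track 248.9°, groundspeed 91.2 kt
Leg 4: heading 302.0°; drift +2.9° → track 304.9°, groundspeed 93.5 kt
Leg 5: heading 331.1°; drift +3.6° → track 334.7°, groundspeed 96.4 kt

Leg 1: track=7.3°, groundspeed=99.9 kt
Leg 2: track=329.8°, groundspeed=95.9 kt
Leg 3: track=248.9°, groundspeed=91.2 kt
Leg 4: track=304.9°, groundspeed=93.5 kt
Leg 5: track=334.7°, groundspeed=96.4 kt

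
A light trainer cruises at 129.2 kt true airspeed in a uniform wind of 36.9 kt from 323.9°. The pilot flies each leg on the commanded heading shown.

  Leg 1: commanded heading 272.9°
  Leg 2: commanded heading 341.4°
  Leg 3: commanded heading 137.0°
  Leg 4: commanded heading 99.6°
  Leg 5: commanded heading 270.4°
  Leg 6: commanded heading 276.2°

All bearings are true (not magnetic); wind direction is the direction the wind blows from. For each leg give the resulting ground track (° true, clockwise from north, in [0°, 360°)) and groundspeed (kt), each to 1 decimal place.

Leg 1: heading 272.9°; drift -15.1° → track 257.8°, groundspeed 109.8 kt
Leg 2: heading 341.4°; drift +6.7° → track 348.1°, groundspeed 94.7 kt
Leg 3: heading 137.0°; drift +1.5° → track 138.5°, groundspeed 165.9 kt
Leg 4: heading 99.6°; drift +9.4° → track 109.0°, groundspeed 157.7 kt
Leg 5: heading 270.4°; drift -15.5° → track 254.9°, groundspeed 111.3 kt
Leg 6: heading 276.2°; drift -14.7° → track 261.5°, groundspeed 107.9 kt

Leg 1: track=257.8°, groundspeed=109.8 kt
Leg 2: track=348.1°, groundspeed=94.7 kt
Leg 3: track=138.5°, groundspeed=165.9 kt
Leg 4: track=109.0°, groundspeed=157.7 kt
Leg 5: track=254.9°, groundspeed=111.3 kt
Leg 6: track=261.5°, groundspeed=107.9 kt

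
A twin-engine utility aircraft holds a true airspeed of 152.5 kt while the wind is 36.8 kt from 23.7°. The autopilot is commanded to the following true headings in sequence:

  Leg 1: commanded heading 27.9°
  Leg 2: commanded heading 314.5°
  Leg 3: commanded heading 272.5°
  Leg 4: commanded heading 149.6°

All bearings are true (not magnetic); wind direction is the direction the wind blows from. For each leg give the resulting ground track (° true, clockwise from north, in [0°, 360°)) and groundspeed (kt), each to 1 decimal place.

Leg 1: heading 27.9°; drift +1.3° → track 29.2°, groundspeed 115.8 kt
Leg 2: heading 314.5°; drift -13.9° → track 300.6°, groundspeed 143.6 kt
Leg 3: heading 272.5°; drift -11.7° → track 260.8°, groundspeed 169.3 kt
Leg 4: heading 149.6°; drift +9.7° → track 159.3°, groundspeed 176.6 kt

Leg 1: track=29.2°, groundspeed=115.8 kt
Leg 2: track=300.6°, groundspeed=143.6 kt
Leg 3: track=260.8°, groundspeed=169.3 kt
Leg 4: track=159.3°, groundspeed=176.6 kt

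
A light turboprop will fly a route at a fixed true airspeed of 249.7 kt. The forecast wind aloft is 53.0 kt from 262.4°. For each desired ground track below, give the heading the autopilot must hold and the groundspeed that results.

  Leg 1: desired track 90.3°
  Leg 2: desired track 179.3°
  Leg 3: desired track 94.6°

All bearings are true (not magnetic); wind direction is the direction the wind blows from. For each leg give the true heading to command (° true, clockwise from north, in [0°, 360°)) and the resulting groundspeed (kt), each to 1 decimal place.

Leg 1: desired track 90.3°; wind correction +1.7° → command heading 92.0°, groundspeed 302.1 kt
Leg 2: desired track 179.3°; wind correction +12.2° → command heading 191.5°, groundspeed 237.7 kt
Leg 3: desired track 94.6°; wind correction +2.6° → command heading 97.2°, groundspeed 301.3 kt

Leg 1: heading=92.0°, groundspeed=302.1 kt
Leg 2: heading=191.5°, groundspeed=237.7 kt
Leg 3: heading=97.2°, groundspeed=301.3 kt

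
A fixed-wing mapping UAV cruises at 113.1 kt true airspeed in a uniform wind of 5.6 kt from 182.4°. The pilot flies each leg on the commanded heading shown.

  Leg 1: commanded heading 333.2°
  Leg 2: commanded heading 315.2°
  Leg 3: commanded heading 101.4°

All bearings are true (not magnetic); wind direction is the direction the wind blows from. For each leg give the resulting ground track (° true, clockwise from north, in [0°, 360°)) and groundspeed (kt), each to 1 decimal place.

Leg 1: heading 333.2°; drift +1.3° → track 334.5°, groundspeed 118.0 kt
Leg 2: heading 315.2°; drift +2.0° → track 317.2°, groundspeed 117.0 kt
Leg 3: heading 101.4°; drift -2.8° → track 98.6°, groundspeed 112.4 kt

Leg 1: track=334.5°, groundspeed=118.0 kt
Leg 2: track=317.2°, groundspeed=117.0 kt
Leg 3: track=98.6°, groundspeed=112.4 kt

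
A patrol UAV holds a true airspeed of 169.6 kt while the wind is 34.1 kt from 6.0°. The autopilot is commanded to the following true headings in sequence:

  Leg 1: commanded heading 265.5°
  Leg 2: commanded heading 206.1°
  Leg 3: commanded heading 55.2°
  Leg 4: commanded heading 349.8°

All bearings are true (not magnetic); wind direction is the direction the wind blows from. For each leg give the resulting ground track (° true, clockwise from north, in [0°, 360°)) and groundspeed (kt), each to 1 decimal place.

Leg 1: track=254.7°, groundspeed=179.0 kt
Leg 2: track=202.8°, groundspeed=202.0 kt
Leg 3: track=65.1°, groundspeed=149.6 kt
Leg 4: track=345.8°, groundspeed=137.2 kt

Leg 1: heading 265.5°; drift -10.8° → track 254.7°, groundspeed 179.0 kt
Leg 2: heading 206.1°; drift -3.3° → track 202.8°, groundspeed 202.0 kt
Leg 3: heading 55.2°; drift +9.9° → track 65.1°, groundspeed 149.6 kt
Leg 4: heading 349.8°; drift -4.0° → track 345.8°, groundspeed 137.2 kt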